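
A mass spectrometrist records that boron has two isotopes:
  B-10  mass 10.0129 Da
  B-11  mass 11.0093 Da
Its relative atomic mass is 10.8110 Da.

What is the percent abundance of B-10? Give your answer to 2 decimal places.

Let x be the fractional abundance of B-10; then B-11 has abundance 1 − x.
10.0129·x + 11.0093·(1 − x) = 10.8110
(10.0129 − 11.0093)·x = 10.8110 − 11.0093
x = -0.1983 / -0.9964 = 0.19902 → 19.90% B-10, 80.10% B-11.

19.90%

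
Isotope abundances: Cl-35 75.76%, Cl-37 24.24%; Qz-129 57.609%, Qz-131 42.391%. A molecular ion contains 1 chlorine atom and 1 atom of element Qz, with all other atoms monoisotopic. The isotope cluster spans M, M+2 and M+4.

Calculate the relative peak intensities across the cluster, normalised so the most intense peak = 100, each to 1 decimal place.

94.7 : 100.0 : 22.3

Chlorine pattern (n=1): 0.7576 : 0.2424
Element Qz pattern (n=1): 0.57609 : 0.42391
Convolve the two distributions (both contribute in 2-u steps):
  M: 0.7576×0.57609 = 0.436446
  M+2: 0.7576×0.42391 + 0.2424×0.57609 = 0.460798
  M+4: 0.2424×0.42391 = 0.102756
Scale to base peak (0.460798) = 100: 94.7 : 100.0 : 22.3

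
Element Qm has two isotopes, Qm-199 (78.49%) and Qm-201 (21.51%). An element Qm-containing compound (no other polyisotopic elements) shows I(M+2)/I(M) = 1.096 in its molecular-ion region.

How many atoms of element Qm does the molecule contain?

For n independent Qm atoms, I(M+2)/I(M) = n · (abundance Qm-201) / (abundance Qm-199) = n · 0.2151/0.7849.
n = 1.096 × 0.7849/0.2151 = 4.00 ≈ 4

4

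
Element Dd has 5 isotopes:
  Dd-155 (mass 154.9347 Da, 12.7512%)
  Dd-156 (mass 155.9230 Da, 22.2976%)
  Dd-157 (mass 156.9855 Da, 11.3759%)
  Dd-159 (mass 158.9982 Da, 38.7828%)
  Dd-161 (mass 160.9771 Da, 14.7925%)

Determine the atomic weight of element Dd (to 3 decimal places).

Weight each isotope mass by its fractional abundance: 0.127512 × 154.9347 + 0.222976 × 155.9230 + 0.113759 × 156.9855 + 0.387828 × 158.9982 + 0.147925 × 160.9771
= 19.75603 + 34.76709 + 17.85851 + 61.66395 + 23.81254 = 157.85812 Da

157.858 Da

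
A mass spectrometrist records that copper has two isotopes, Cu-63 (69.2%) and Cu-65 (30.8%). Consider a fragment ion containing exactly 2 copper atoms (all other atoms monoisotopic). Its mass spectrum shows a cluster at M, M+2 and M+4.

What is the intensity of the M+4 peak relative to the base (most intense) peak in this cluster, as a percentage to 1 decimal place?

19.8%

Term probabilities: M 0.4789, M+2 0.4263, M+4 0.0949. Base peak = M.
P(M) = C(2,0) × 0.692^2 × 0.308^0 = 1 × 0.478864 × 1.0000 = 0.478864 (base)
P(M+4) = C(2,2) × 0.692^0 × 0.308^2 = 1 × 1.0000 × 0.094864 = 0.094864
Relative intensity = 0.094864 / 0.478864 × 100 = 19.8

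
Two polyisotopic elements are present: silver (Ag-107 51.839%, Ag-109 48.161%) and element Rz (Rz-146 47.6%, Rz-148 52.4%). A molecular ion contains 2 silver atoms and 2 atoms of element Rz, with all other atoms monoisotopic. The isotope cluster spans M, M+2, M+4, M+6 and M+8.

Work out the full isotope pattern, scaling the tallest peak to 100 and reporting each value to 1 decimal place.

16.2 : 65.8 : 100.0 : 67.3 : 17.0

Silver pattern (n=2): 0.26872819 : 0.49932362 : 0.23194819
Element Rz pattern (n=2): 0.226576 : 0.498848 : 0.274576
Convolve the two distributions (both contribute in 2-u steps):
  M: 0.26872819×0.226576 = 0.060887
  M+2: 0.26872819×0.498848 + 0.49932362×0.226576 = 0.247189
  M+4: 0.26872819×0.274576 + 0.49932362×0.498848 + 0.23194819×0.226576 = 0.375427
  M+6: 0.49932362×0.274576 + 0.23194819×0.498848 = 0.252809
  M+8: 0.23194819×0.274576 = 0.063687
Scale to base peak (0.375427) = 100: 16.2 : 65.8 : 100.0 : 67.3 : 17.0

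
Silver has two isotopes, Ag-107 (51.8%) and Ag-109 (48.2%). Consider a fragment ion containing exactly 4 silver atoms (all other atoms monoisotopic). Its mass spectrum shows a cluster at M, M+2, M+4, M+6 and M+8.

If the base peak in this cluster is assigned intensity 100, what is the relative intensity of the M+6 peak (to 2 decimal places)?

(0.518 + 0.482)^4 gives M 0.0720, M+2 0.2680, M+4 0.3740, M+6 0.2320, M+8 0.0540; the largest is M+4.
P(M+4) = C(4,2) × 0.518^2 × 0.482^2 = 6 × 0.268324 × 0.232324 = 0.374029 (base)
P(M+6) = C(4,3) × 0.518^1 × 0.482^3 = 4 × 0.5180 × 0.11198017 = 0.232023
Relative intensity = 0.232023 / 0.374029 × 100 = 62.03

62.03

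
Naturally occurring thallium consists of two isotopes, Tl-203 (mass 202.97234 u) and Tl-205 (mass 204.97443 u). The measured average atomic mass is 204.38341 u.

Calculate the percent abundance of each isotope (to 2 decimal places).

Tl-203: 29.52%, Tl-205: 70.48%

Writing the weighted mean with unknown fraction x of Tl-203:
202.97234·x + 204.97443·(1 − x) = 204.38341
(202.97234 − 204.97443)·x = 204.38341 − 204.97443
x = -0.59102 / -2.00209 = 0.29520 → 29.52% Tl-203, 70.48% Tl-205.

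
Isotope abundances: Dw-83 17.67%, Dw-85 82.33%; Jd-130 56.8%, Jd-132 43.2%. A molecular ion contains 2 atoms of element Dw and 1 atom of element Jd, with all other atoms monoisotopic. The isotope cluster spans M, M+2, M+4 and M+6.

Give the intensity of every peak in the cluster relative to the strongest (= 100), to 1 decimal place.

3.5 : 35.0 : 100.0 : 57.3

Element Dw pattern (n=2): 0.03122289 : 0.29095422 : 0.67782289
Element Jd pattern (n=1): 0.5680 : 0.4320
Convolve the two distributions (both contribute in 2-u steps):
  M: 0.03122289×0.5680 = 0.017735
  M+2: 0.03122289×0.4320 + 0.29095422×0.5680 = 0.178750
  M+4: 0.29095422×0.4320 + 0.67782289×0.5680 = 0.510696
  M+6: 0.67782289×0.4320 = 0.292819
Scale to base peak (0.510696) = 100: 3.5 : 35.0 : 100.0 : 57.3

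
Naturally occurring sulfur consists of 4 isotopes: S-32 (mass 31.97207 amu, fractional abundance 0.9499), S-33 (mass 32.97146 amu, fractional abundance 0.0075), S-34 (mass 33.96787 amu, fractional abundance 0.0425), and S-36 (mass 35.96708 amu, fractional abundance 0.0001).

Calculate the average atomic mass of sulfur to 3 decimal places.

Weight each isotope mass by its fractional abundance: 0.9499 × 31.97207 + 0.0075 × 32.97146 + 0.0425 × 33.96787 + 0.0001 × 35.96708
= 30.370269 + 0.247286 + 1.443634 + 0.003597 = 32.064786 amu

32.065 amu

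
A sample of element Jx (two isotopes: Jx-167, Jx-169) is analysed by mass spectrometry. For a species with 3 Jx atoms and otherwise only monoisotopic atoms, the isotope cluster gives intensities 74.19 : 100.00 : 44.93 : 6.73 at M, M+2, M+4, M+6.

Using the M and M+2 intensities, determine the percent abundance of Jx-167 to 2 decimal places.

69.00%

Let p = fractional abundance of Jx-167. I(M+2)/I(M) = [C(3,1)·p^2·(1−p)] / p^3 = 3·(1−p)/p = 100.00/74.19 = 1.3479
(1−p)/p = 1.3479/3 = 0.4493  ⇒  p = 1/(1 + 0.4493) = 0.6900
Jx-167: 69.00%, Jx-169: 31.00%.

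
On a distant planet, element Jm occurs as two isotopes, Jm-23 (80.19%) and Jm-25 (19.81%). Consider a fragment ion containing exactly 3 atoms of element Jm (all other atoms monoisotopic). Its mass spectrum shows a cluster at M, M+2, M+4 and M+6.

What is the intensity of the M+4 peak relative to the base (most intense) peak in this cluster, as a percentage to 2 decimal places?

(0.8019 + 0.1981)^3 gives M 0.5157, M+2 0.3822, M+4 0.0944, M+6 0.0078; the largest is M.
P(M) = C(3,0) × 0.8019^3 × 0.1981^0 = 1 × 0.51565667 × 1.0000 = 0.515657 (base)
P(M+4) = C(3,2) × 0.8019^1 × 0.1981^2 = 3 × 0.8019 × 0.03924361 = 0.094408
Relative intensity = 0.094408 / 0.515657 × 100 = 18.31

18.31%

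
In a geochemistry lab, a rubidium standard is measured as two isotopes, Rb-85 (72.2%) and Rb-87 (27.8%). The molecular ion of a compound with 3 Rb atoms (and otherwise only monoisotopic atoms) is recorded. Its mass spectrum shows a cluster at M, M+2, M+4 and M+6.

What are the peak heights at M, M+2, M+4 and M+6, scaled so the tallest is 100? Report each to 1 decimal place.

The 3 Rb atoms are independent, so intensities follow the terms of (0.722 + 0.278)^3.
P(M) = 0.722^3 = 0.376367
P(M+2) = 3 × 0.722^2 × 0.278^1 = 0.434751
P(M+4) = 3 × 0.722^1 × 0.278^2 = 0.167397
P(M+6) = 0.278^3 = 0.021485
The M+2 peak is largest (0.434751); scaling to 100 gives 86.6 : 100.0 : 38.5 : 4.9.

86.6 : 100.0 : 38.5 : 4.9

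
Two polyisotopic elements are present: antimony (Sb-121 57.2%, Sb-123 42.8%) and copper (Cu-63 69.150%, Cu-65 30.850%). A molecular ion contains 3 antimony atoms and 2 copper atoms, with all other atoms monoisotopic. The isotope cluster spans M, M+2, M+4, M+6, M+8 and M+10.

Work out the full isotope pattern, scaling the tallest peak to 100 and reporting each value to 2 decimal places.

25.76 : 80.82 : 100.00 : 60.91 : 18.24 : 2.15

Antimony pattern (n=3): 0.18714925 : 0.42010426 : 0.31434374 : 0.07840275
Copper pattern (n=2): 0.47817225 : 0.4266555 : 0.09517225
Convolve the two distributions (both contribute in 2-u steps):
  M: 0.18714925×0.47817225 = 0.089490
  M+2: 0.18714925×0.4266555 + 0.42010426×0.47817225 = 0.280730
  M+4: 0.18714925×0.09517225 + 0.42010426×0.4266555 + 0.31434374×0.47817225 = 0.347362
  M+6: 0.42010426×0.09517225 + 0.31434374×0.4266555 + 0.07840275×0.47817225 = 0.211589
  M+8: 0.31434374×0.09517225 + 0.07840275×0.4266555 = 0.063368
  M+10: 0.07840275×0.09517225 = 0.007462
Scale to base peak (0.347362) = 100: 25.76 : 80.82 : 100.00 : 60.91 : 18.24 : 2.15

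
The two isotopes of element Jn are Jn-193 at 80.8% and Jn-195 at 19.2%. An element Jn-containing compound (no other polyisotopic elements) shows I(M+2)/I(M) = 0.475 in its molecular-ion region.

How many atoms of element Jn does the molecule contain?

2

With n Jn atoms, P(M+2)/P(M) = C(n,1)·p^(n−1)q / p^n = n·q/p = n · 0.192/0.808.
n = 0.475 × 0.808/0.192 = 2.00 ≈ 2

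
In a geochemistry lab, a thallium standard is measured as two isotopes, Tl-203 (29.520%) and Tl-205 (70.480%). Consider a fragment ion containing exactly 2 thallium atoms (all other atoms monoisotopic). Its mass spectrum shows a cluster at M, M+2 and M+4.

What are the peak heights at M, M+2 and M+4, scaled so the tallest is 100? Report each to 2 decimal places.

Expanding (0.29520 + 0.70480)^2:
P(M) = 0.29520^2 = 0.087143
P(M+2) = 2 × 0.29520^1 × 0.70480^1 = 0.416114
P(M+4) = 0.70480^2 = 0.496743
The M+4 peak is largest (0.496743); scaling to 100 gives 17.54 : 83.77 : 100.00.

17.54 : 83.77 : 100.00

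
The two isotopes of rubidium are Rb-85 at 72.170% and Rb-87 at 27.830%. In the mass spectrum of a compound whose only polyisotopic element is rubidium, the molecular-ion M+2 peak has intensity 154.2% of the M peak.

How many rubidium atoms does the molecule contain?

For n independent Rb atoms, I(M+2)/I(M) = n · (abundance Rb-87) / (abundance Rb-85) = n · 0.27830/0.72170.
n = 1.542 × 0.72170/0.27830 = 4.00 ≈ 4

4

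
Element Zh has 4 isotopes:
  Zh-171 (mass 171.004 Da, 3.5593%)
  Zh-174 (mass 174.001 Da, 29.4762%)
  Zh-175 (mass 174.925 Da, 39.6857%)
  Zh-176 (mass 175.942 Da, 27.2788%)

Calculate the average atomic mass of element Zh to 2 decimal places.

174.79 Da

The abundance-weighted mean is 0.035593 × 171.004 + 0.294762 × 174.001 + 0.396857 × 174.925 + 0.272788 × 175.942
= 6.0865 + 51.2889 + 69.4202 + 47.9949 = 174.7905 Da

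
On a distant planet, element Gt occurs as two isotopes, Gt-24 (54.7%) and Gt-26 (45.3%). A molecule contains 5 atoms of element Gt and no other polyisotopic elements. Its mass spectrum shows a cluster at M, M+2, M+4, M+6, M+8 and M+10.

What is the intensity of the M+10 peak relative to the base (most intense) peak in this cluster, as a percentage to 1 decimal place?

5.7%

(0.547 + 0.453)^5 gives M 0.0490, M+2 0.2028, M+4 0.3359, M+6 0.2781, M+8 0.1152, M+10 0.0191; the largest is M+4.
P(M+4) = C(5,2) × 0.547^3 × 0.453^2 = 10 × 0.16366732 × 0.205209 = 0.335860 (base)
P(M+10) = C(5,5) × 0.547^0 × 0.453^5 = 1 × 1.0000 × 0.01907616 = 0.019076
Relative intensity = 0.019076 / 0.335860 × 100 = 5.7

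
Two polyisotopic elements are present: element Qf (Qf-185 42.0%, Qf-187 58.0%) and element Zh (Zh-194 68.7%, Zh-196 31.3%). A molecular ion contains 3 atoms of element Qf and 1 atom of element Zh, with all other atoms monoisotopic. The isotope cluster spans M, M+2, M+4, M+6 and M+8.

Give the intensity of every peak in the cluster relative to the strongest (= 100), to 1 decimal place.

Element Qf pattern (n=3): 0.074088 : 0.306936 : 0.423864 : 0.195112
Element Zh pattern (n=1): 0.6870 : 0.3130
Convolve the two distributions (both contribute in 2-u steps):
  M: 0.074088×0.6870 = 0.050898
  M+2: 0.074088×0.3130 + 0.306936×0.6870 = 0.234055
  M+4: 0.306936×0.3130 + 0.423864×0.6870 = 0.387266
  M+6: 0.423864×0.3130 + 0.195112×0.6870 = 0.266711
  M+8: 0.195112×0.3130 = 0.061070
Scale to base peak (0.387266) = 100: 13.1 : 60.4 : 100.0 : 68.9 : 15.8

13.1 : 60.4 : 100.0 : 68.9 : 15.8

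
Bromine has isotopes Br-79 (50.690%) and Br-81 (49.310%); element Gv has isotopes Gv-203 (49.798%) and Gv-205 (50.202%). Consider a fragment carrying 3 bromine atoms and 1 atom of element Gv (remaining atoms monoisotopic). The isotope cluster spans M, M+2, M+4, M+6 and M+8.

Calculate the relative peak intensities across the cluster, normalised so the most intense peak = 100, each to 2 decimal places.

17.30 : 67.92 : 100.00 : 65.43 : 16.05

Bromine pattern (n=3): 0.13024674 : 0.3801026 : 0.36975457 : 0.11989609
Element Gv pattern (n=1): 0.49798 : 0.50202
Convolve the two distributions (both contribute in 2-u steps):
  M: 0.13024674×0.49798 = 0.064860
  M+2: 0.13024674×0.50202 + 0.3801026×0.49798 = 0.254670
  M+4: 0.3801026×0.50202 + 0.36975457×0.49798 = 0.374949
  M+6: 0.36975457×0.50202 + 0.11989609×0.49798 = 0.245330
  M+8: 0.11989609×0.50202 = 0.060190
Scale to base peak (0.374949) = 100: 17.30 : 67.92 : 100.00 : 65.43 : 16.05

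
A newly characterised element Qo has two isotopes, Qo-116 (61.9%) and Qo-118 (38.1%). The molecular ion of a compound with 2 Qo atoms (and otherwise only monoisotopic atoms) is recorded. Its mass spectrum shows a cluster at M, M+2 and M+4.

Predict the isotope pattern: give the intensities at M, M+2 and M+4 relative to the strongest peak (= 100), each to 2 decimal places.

Each Qo atom is independently Qo-116 (p = 0.619) or Qo-118 (q = 0.381); the cluster is the binomial expansion (p + q)^2.
P(M) = 0.619^2 = 0.383161
P(M+2) = 2 × 0.619^1 × 0.381^1 = 0.471678
P(M+4) = 0.381^2 = 0.145161
The M+2 peak is largest (0.471678); scaling to 100 gives 81.23 : 100.00 : 30.78.

81.23 : 100.00 : 30.78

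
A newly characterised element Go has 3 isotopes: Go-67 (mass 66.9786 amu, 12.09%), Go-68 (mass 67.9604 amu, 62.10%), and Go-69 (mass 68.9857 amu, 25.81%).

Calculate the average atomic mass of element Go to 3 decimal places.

Average mass = Σ (abundance × isotope mass) = 0.1209 × 66.9786 + 0.6210 × 67.9604 + 0.2581 × 68.9857
= 8.09771 + 42.20341 + 17.80521 = 68.10633 amu

68.106 amu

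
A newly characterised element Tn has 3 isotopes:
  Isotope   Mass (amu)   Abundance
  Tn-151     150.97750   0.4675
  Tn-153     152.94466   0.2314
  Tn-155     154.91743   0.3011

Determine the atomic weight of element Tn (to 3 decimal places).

152.619 amu

Ar = Σ fᵢ·mᵢ = 0.4675 × 150.97750 + 0.2314 × 152.94466 + 0.3011 × 154.91743
= 70.581981 + 35.391394 + 46.645638 = 152.619013 amu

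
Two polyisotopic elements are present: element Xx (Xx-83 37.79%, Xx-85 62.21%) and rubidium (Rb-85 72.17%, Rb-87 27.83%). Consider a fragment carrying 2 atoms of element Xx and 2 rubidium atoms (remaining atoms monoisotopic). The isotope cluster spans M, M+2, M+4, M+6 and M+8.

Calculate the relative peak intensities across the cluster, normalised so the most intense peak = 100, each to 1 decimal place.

18.5 : 75.3 : 100.0 : 47.8 : 7.5

Element Xx pattern (n=2): 0.14280841 : 0.47018318 : 0.38700841
Rubidium pattern (n=2): 0.52085089 : 0.40169822 : 0.07745089
Convolve the two distributions (both contribute in 2-u steps):
  M: 0.14280841×0.52085089 = 0.074382
  M+2: 0.14280841×0.40169822 + 0.47018318×0.52085089 = 0.302261
  M+4: 0.14280841×0.07745089 + 0.47018318×0.40169822 + 0.38700841×0.52085089 = 0.401506
  M+6: 0.47018318×0.07745089 + 0.38700841×0.40169822 = 0.191877
  M+8: 0.38700841×0.07745089 = 0.029974
Scale to base peak (0.401506) = 100: 18.5 : 75.3 : 100.0 : 47.8 : 7.5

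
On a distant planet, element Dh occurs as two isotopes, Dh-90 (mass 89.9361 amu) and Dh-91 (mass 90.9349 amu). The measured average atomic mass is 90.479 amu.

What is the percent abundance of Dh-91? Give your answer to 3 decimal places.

Let x be the fractional abundance of Dh-90; then Dh-91 has abundance 1 − x.
89.9361·x + 90.9349·(1 − x) = 90.479
(89.9361 − 90.9349)·x = 90.479 − 90.9349
x = -0.4559 / -0.9988 = 0.45645 → 45.645% Dh-90, 54.355% Dh-91.

54.355%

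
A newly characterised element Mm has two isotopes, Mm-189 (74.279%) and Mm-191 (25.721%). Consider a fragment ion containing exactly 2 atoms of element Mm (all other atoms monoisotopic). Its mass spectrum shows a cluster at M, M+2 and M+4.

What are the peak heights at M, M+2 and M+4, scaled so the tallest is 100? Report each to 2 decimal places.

The 2 Mm atoms are independent, so intensities follow the terms of (0.74279 + 0.25721)^2.
P(M) = 0.74279^2 = 0.551737
P(M+2) = 2 × 0.74279^1 × 0.25721^1 = 0.382106
P(M+4) = 0.25721^2 = 0.066157
The M peak is largest (0.551737); scaling to 100 gives 100.00 : 69.26 : 11.99.

100.00 : 69.26 : 11.99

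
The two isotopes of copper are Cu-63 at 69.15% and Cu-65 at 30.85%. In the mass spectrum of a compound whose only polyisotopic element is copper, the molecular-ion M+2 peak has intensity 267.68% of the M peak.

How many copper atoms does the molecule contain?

6

For n independent Cu atoms, I(M+2)/I(M) = n · (abundance Cu-65) / (abundance Cu-63) = n · 0.3085/0.6915.
n = 2.6768 × 0.6915/0.3085 = 6.00 ≈ 6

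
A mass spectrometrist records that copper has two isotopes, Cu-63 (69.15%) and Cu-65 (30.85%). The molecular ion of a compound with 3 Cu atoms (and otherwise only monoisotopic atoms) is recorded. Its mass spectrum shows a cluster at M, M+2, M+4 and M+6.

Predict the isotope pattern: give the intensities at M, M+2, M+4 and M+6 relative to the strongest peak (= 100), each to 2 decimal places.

The 3 Cu atoms are independent, so intensities follow the terms of (0.6915 + 0.3085)^3.
P(M) = 0.6915^3 = 0.330656
P(M+2) = 3 × 0.6915^2 × 0.3085^1 = 0.442548
P(M+4) = 3 × 0.6915^1 × 0.3085^2 = 0.197435
P(M+6) = 0.3085^3 = 0.029361
The M+2 peak is largest (0.442548); scaling to 100 gives 74.72 : 100.00 : 44.61 : 6.63.

74.72 : 100.00 : 44.61 : 6.63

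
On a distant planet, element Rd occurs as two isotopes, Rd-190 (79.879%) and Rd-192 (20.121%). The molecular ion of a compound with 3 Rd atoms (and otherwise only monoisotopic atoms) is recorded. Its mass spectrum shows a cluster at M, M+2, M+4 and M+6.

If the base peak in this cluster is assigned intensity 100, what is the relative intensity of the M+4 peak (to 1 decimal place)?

19.0

(0.79879 + 0.20121)^3 gives M 0.5097, M+2 0.3852, M+4 0.0970, M+6 0.0081; the largest is M.
P(M) = C(3,0) × 0.79879^3 × 0.20121^0 = 1 × 0.50968031 × 1.0000 = 0.509680 (base)
P(M+4) = C(3,2) × 0.79879^1 × 0.20121^2 = 3 × 0.79879 × 0.04048546 = 0.097018
Relative intensity = 0.097018 / 0.509680 × 100 = 19.0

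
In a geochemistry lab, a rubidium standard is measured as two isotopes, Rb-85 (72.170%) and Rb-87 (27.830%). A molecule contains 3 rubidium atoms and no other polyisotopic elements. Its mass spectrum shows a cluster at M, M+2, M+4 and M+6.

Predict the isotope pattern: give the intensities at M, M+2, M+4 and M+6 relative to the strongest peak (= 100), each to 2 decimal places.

86.44 : 100.00 : 38.56 : 4.96

Each Rb atom is independently Rb-85 (p = 0.72170) or Rb-87 (q = 0.27830); the cluster is the binomial expansion (p + q)^3.
P(M) = 0.72170^3 = 0.375898
P(M+2) = 3 × 0.72170^2 × 0.27830^1 = 0.434858
P(M+4) = 3 × 0.72170^1 × 0.27830^2 = 0.167689
P(M+6) = 0.27830^3 = 0.021555
The M+2 peak is largest (0.434858); scaling to 100 gives 86.44 : 100.00 : 38.56 : 4.96.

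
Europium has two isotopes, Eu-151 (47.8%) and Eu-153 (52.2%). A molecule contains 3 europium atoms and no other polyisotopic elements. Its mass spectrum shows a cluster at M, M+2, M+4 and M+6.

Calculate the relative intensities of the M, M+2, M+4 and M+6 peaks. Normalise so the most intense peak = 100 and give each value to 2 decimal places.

27.95 : 91.57 : 100.00 : 36.40

Expanding (0.478 + 0.522)^3:
P(M) = 0.478^3 = 0.109215
P(M+2) = 3 × 0.478^2 × 0.522^1 = 0.357806
P(M+4) = 3 × 0.478^1 × 0.522^2 = 0.390742
P(M+6) = 0.522^3 = 0.142237
The M+4 peak is largest (0.390742); scaling to 100 gives 27.95 : 91.57 : 100.00 : 36.40.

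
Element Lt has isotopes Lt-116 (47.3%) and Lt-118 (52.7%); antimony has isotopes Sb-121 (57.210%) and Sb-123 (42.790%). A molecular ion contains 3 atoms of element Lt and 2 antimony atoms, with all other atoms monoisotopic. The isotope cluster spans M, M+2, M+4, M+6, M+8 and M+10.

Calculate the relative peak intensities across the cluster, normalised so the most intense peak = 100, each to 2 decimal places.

10.77 : 52.12 : 100.00 : 95.05 : 44.73 : 8.33

Element Lt pattern (n=3): 0.10582382 : 0.35371555 : 0.39409745 : 0.14636318
Antimony pattern (n=2): 0.32729841 : 0.48960318 : 0.18309841
Convolve the two distributions (both contribute in 2-u steps):
  M: 0.10582382×0.32729841 = 0.034636
  M+2: 0.10582382×0.48960318 + 0.35371555×0.32729841 = 0.167582
  M+4: 0.10582382×0.18309841 + 0.35371555×0.48960318 + 0.39409745×0.32729841 = 0.321544
  M+6: 0.35371555×0.18309841 + 0.39409745×0.48960318 + 0.14636318×0.32729841 = 0.305621
  M+8: 0.39409745×0.18309841 + 0.14636318×0.48960318 = 0.143818
  M+10: 0.14636318×0.18309841 = 0.026799
Scale to base peak (0.321544) = 100: 10.77 : 52.12 : 100.00 : 95.05 : 44.73 : 8.33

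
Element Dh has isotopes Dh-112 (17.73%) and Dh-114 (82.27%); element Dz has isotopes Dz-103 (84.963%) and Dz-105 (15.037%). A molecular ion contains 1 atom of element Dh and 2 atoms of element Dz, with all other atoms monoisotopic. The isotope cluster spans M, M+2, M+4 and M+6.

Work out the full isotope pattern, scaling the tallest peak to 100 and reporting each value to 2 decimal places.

Element Dh pattern (n=1): 0.1773 : 0.8227
Element Dz pattern (n=2): 0.72187114 : 0.25551773 : 0.02261114
Convolve the two distributions (both contribute in 2-u steps):
  M: 0.1773×0.72187114 = 0.127988
  M+2: 0.1773×0.25551773 + 0.8227×0.72187114 = 0.639187
  M+4: 0.1773×0.02261114 + 0.8227×0.25551773 = 0.214223
  M+6: 0.8227×0.02261114 = 0.018602
Scale to base peak (0.639187) = 100: 20.02 : 100.00 : 33.51 : 2.91

20.02 : 100.00 : 33.51 : 2.91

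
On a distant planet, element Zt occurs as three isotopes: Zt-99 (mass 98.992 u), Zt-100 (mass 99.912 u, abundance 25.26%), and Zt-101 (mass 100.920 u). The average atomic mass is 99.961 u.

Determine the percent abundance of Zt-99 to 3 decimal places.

Let x and y be the fractions of Zt-99 and Zt-101. Then x + y = 1 − 0.2526 = 0.7474 and 98.992x + 100.920y = 99.961 − 0.2526×99.912 = 74.7232288.
Substituting: 98.992x + 100.920(0.7474 − x) = 74.7232288
(98.992 − 100.920)x = -0.7043792  ⇒  x = 0.36534, y = 0.38206
Zt-99: 36.534%, Zt-101: 38.206%.

36.534%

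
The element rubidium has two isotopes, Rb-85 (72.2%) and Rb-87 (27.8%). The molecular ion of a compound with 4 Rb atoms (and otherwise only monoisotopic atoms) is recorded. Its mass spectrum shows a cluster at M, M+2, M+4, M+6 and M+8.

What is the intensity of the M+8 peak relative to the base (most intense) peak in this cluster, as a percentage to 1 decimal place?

(0.722 + 0.278)^4 gives M 0.2717, M+2 0.4185, M+4 0.2417, M+6 0.0620, M+8 0.0060; the largest is M+2.
P(M+2) = C(4,1) × 0.722^3 × 0.278^1 = 4 × 0.37636705 × 0.2780 = 0.418520 (base)
P(M+8) = C(4,4) × 0.722^0 × 0.278^4 = 1 × 1.0000 × 0.00597282 = 0.005973
Relative intensity = 0.005973 / 0.418520 × 100 = 1.4

1.4%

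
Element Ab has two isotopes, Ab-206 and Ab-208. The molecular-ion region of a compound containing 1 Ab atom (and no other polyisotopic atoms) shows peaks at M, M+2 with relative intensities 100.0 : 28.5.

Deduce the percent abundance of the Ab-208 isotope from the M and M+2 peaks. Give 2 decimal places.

If p is the fraction of Ab that is Ab-206, then I(M+2)/I(M) = [C(1,1)·p^0·(1−p)] / p^1 = 1·(1−p)/p = 28.5/100.0 = 0.2850
(1−p)/p = 0.2850/1 = 0.2850  ⇒  p = 1/(1 + 0.2850) = 0.7782
Ab-206: 77.82%, Ab-208: 22.18%.

22.18%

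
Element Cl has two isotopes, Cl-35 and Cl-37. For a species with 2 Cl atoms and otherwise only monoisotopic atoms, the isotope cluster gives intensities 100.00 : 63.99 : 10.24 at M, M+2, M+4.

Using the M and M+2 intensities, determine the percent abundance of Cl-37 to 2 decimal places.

24.24%

If p is the fraction of Cl that is Cl-35, then I(M+2)/I(M) = [C(2,1)·p^1·(1−p)] / p^2 = 2·(1−p)/p = 63.99/100.00 = 0.6399
(1−p)/p = 0.6399/2 = 0.3200  ⇒  p = 1/(1 + 0.3200) = 0.7576
Cl-35: 75.76%, Cl-37: 24.24%.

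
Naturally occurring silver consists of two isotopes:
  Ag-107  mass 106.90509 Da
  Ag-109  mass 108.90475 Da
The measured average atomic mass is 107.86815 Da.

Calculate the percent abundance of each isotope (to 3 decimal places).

With x = fraction of Ag-107 (so Ag-109 is 1 − x):
106.90509·x + 108.90475·(1 − x) = 107.86815
(106.90509 − 108.90475)·x = 107.86815 − 108.90475
x = -1.03660 / -1.99966 = 0.51839 → 51.839% Ag-107, 48.161% Ag-109.

Ag-107: 51.839%, Ag-109: 48.161%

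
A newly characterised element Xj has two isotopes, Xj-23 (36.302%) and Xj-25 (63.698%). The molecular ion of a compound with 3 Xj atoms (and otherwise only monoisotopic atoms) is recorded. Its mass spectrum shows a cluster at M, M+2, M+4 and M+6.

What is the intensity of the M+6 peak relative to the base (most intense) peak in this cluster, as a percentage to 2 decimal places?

58.49%

(0.36302 + 0.63698)^3 gives M 0.0478, M+2 0.2518, M+4 0.4419, M+6 0.2585; the largest is M+4.
P(M+4) = C(3,2) × 0.36302^1 × 0.63698^2 = 3 × 0.36302 × 0.40574352 = 0.441879 (base)
P(M+6) = C(3,3) × 0.36302^0 × 0.63698^3 = 1 × 1.0000 × 0.25845051 = 0.258451
Relative intensity = 0.258451 / 0.441879 × 100 = 58.49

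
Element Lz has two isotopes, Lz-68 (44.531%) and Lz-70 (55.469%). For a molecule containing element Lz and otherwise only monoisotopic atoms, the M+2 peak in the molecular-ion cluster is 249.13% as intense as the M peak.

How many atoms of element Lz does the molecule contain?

2

With n Lz atoms, P(M+2)/P(M) = C(n,1)·p^(n−1)q / p^n = n·q/p = n · 0.55469/0.44531.
n = 2.4913 × 0.44531/0.55469 = 2.00 ≈ 2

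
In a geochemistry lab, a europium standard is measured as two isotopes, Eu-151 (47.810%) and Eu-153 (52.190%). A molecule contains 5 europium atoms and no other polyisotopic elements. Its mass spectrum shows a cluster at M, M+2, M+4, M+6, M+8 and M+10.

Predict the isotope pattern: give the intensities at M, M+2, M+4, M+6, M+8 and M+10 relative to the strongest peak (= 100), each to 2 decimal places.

The 5 Eu atoms are independent, so intensities follow the terms of (0.47810 + 0.52190)^5.
P(M) = 0.47810^5 = 0.024980
P(M+2) = 5 × 0.47810^4 × 0.52190^1 = 0.136343
P(M+4) = 10 × 0.47810^3 × 0.52190^2 = 0.297667
P(M+6) = 10 × 0.47810^2 × 0.52190^3 = 0.324937
P(M+8) = 5 × 0.47810^1 × 0.52190^4 = 0.177353
P(M+10) = 0.52190^5 = 0.038720
The M+6 peak is largest (0.324937); scaling to 100 gives 7.69 : 41.96 : 91.61 : 100.00 : 54.58 : 11.92.

7.69 : 41.96 : 91.61 : 100.00 : 54.58 : 11.92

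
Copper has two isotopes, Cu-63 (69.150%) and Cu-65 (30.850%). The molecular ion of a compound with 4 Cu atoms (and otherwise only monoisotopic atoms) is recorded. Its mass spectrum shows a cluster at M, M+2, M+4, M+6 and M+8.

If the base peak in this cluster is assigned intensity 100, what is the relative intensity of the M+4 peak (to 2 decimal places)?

66.92

Binomial terms of (0.69150 + 0.30850)^4: M 0.2286, M+2 0.4080, M+4 0.2731, M+6 0.0812, M+8 0.0091 → M+2 is the base peak.
P(M+2) = C(4,1) × 0.69150^3 × 0.30850^1 = 4 × 0.33065611 × 0.3085 = 0.408030 (base)
P(M+4) = C(4,2) × 0.69150^2 × 0.30850^2 = 6 × 0.47817225 × 0.09517225 = 0.273052
Relative intensity = 0.273052 / 0.408030 × 100 = 66.92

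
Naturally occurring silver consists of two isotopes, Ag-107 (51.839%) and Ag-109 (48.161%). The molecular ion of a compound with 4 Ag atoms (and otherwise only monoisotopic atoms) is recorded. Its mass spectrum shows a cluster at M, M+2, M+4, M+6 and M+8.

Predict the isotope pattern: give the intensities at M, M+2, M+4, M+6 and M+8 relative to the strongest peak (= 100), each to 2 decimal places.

19.31 : 71.76 : 100.00 : 61.94 : 14.39

Each Ag atom is independently Ag-107 (p = 0.51839) or Ag-109 (q = 0.48161); the cluster is the binomial expansion (p + q)^4.
P(M) = 0.51839^4 = 0.072215
P(M+2) = 4 × 0.51839^3 × 0.48161^1 = 0.268365
P(M+4) = 6 × 0.51839^2 × 0.48161^2 = 0.373986
P(M+6) = 4 × 0.51839^1 × 0.48161^3 = 0.231634
P(M+8) = 0.48161^4 = 0.053800
The M+4 peak is largest (0.373986); scaling to 100 gives 19.31 : 71.76 : 100.00 : 61.94 : 14.39.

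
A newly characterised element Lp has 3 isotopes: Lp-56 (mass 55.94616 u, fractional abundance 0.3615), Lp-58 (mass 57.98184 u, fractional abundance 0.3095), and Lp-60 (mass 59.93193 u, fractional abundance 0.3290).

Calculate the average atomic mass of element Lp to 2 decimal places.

57.89 u

Average mass = Σ (abundance × isotope mass) = 0.3615 × 55.94616 + 0.3095 × 57.98184 + 0.3290 × 59.93193
= 20.224537 + 17.945379 + 19.717605 = 57.887521 u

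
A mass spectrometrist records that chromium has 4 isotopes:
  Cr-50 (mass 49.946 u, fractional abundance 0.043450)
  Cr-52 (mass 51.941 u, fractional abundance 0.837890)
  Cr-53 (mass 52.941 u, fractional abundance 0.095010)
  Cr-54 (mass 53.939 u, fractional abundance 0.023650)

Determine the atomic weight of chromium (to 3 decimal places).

Ar = Σ fᵢ·mᵢ = 0.043450 × 49.946 + 0.837890 × 51.941 + 0.095010 × 52.941 + 0.023650 × 53.939
= 2.1702 + 43.5208 + 5.0299 + 1.2757 = 51.9966 u

51.997 u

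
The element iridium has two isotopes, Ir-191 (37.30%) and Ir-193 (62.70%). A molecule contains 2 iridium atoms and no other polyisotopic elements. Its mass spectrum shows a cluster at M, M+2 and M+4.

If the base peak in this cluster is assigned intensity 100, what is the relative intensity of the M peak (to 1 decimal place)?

29.7

(0.3730 + 0.6270)^2 gives M 0.1391, M+2 0.4677, M+4 0.3931; the largest is M+2.
P(M+2) = C(2,1) × 0.3730^1 × 0.6270^1 = 2 × 0.3730 × 0.6270 = 0.467742 (base)
P(M) = C(2,0) × 0.3730^2 × 0.6270^0 = 1 × 0.139129 × 1.0000 = 0.139129
Relative intensity = 0.139129 / 0.467742 × 100 = 29.7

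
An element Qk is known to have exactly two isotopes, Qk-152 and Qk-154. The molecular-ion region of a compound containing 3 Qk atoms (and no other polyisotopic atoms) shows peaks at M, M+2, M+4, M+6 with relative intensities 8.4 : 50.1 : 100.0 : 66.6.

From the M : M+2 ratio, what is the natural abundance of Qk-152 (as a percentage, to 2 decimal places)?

33.47%

If p is the fraction of Qk that is Qk-152, then I(M+2)/I(M) = [C(3,1)·p^2·(1−p)] / p^3 = 3·(1−p)/p = 50.1/8.4 = 5.9643
(1−p)/p = 5.9643/3 = 1.9881  ⇒  p = 1/(1 + 1.9881) = 0.3347
Qk-152: 33.47%, Qk-154: 66.53%.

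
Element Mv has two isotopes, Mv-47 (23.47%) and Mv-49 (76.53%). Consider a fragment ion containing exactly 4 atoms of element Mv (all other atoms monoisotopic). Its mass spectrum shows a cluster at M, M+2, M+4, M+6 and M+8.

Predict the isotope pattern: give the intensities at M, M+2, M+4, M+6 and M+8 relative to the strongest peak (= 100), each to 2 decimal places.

0.72 : 9.41 : 46.00 : 100.00 : 81.52

Expanding (0.2347 + 0.7653)^4:
P(M) = 0.2347^4 = 0.003034
P(M+2) = 4 × 0.2347^3 × 0.7653^1 = 0.039576
P(M+4) = 6 × 0.2347^2 × 0.7653^2 = 0.193571
P(M+6) = 4 × 0.2347^1 × 0.7653^3 = 0.420793
P(M+8) = 0.7653^4 = 0.343026
The M+6 peak is largest (0.420793); scaling to 100 gives 0.72 : 9.41 : 46.00 : 100.00 : 81.52.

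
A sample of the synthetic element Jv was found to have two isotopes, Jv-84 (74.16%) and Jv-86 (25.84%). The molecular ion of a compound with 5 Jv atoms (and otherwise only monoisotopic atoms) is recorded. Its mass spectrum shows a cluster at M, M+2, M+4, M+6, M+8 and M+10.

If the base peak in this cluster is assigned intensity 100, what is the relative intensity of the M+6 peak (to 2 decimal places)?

24.28

Term probabilities: M 0.2243, M+2 0.3908, M+4 0.2723, M+6 0.0949, M+8 0.0165, M+10 0.0012. Base peak = M+2.
P(M+2) = C(5,1) × 0.7416^4 × 0.2584^1 = 5 × 0.30246762 × 0.2584 = 0.390788 (base)
P(M+6) = C(5,3) × 0.7416^2 × 0.2584^3 = 10 × 0.54997056 × 0.01725351 = 0.094889
Relative intensity = 0.094889 / 0.390788 × 100 = 24.28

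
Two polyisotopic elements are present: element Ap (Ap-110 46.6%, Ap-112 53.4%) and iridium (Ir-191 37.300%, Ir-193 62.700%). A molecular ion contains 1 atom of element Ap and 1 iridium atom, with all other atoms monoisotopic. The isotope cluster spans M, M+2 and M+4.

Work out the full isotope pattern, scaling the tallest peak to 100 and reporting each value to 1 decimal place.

35.4 : 100.0 : 68.1

Element Ap pattern (n=1): 0.4660 : 0.5340
Iridium pattern (n=1): 0.3730 : 0.6270
Convolve the two distributions (both contribute in 2-u steps):
  M: 0.4660×0.3730 = 0.173818
  M+2: 0.4660×0.6270 + 0.5340×0.3730 = 0.491364
  M+4: 0.5340×0.6270 = 0.334818
Scale to base peak (0.491364) = 100: 35.4 : 100.0 : 68.1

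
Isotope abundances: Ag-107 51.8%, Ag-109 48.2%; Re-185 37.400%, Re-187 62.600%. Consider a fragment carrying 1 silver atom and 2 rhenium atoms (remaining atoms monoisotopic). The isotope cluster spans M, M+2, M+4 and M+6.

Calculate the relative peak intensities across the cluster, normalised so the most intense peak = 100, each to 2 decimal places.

16.90 : 72.31 : 100.00 : 44.06

Silver pattern (n=1): 0.5180 : 0.4820
Rhenium pattern (n=2): 0.139876 : 0.468248 : 0.391876
Convolve the two distributions (both contribute in 2-u steps):
  M: 0.5180×0.139876 = 0.072456
  M+2: 0.5180×0.468248 + 0.4820×0.139876 = 0.309973
  M+4: 0.5180×0.391876 + 0.4820×0.468248 = 0.428687
  M+6: 0.4820×0.391876 = 0.188884
Scale to base peak (0.428687) = 100: 16.90 : 72.31 : 100.00 : 44.06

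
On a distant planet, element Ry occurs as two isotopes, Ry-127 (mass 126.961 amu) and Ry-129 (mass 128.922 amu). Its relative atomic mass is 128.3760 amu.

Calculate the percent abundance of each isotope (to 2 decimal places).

Ry-127: 27.84%, Ry-129: 72.16%

With x = fraction of Ry-127 (so Ry-129 is 1 − x):
126.961·x + 128.922·(1 − x) = 128.3760
(126.961 − 128.922)·x = 128.3760 − 128.922
x = -0.5460 / -1.961 = 0.27843 → 27.84% Ry-127, 72.16% Ry-129.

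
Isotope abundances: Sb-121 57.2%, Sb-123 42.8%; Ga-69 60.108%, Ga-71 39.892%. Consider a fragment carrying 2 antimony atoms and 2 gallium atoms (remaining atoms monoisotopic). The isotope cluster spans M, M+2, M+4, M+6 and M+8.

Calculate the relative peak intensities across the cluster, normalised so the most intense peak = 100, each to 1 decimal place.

33.5 : 94.5 : 100.0 : 47.0 : 8.3

Antimony pattern (n=2): 0.327184 : 0.489632 : 0.183184
Gallium pattern (n=2): 0.36129717 : 0.47956567 : 0.15913717
Convolve the two distributions (both contribute in 2-u steps):
  M: 0.327184×0.36129717 = 0.118211
  M+2: 0.327184×0.47956567 + 0.489632×0.36129717 = 0.333809
  M+4: 0.327184×0.15913717 + 0.489632×0.47956567 + 0.183184×0.36129717 = 0.353062
  M+6: 0.489632×0.15913717 + 0.183184×0.47956567 = 0.165767
  M+8: 0.183184×0.15913717 = 0.029151
Scale to base peak (0.353062) = 100: 33.5 : 94.5 : 100.0 : 47.0 : 8.3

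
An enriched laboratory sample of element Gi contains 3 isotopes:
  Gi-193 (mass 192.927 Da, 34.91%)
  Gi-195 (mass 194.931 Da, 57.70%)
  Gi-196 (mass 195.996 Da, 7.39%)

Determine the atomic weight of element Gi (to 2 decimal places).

194.31 Da

Weight each isotope mass by its fractional abundance: 0.3491 × 192.927 + 0.5770 × 194.931 + 0.0739 × 195.996
= 67.3508 + 112.4752 + 14.4841 = 194.3101 Da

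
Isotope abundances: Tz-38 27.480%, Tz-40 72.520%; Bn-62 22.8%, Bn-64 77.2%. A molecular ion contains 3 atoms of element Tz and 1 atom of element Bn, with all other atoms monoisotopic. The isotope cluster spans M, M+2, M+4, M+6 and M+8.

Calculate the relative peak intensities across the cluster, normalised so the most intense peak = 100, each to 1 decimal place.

1.1 : 12.7 : 53.5 : 100.0 : 69.8

Element Tz pattern (n=3): 0.02075153 : 0.16429052 : 0.43356436 : 0.38139359
Element Bn pattern (n=1): 0.2280 : 0.7720
Convolve the two distributions (both contribute in 2-u steps):
  M: 0.02075153×0.2280 = 0.004731
  M+2: 0.02075153×0.7720 + 0.16429052×0.2280 = 0.053478
  M+4: 0.16429052×0.7720 + 0.43356436×0.2280 = 0.225685
  M+6: 0.43356436×0.7720 + 0.38139359×0.2280 = 0.421669
  M+8: 0.38139359×0.7720 = 0.294436
Scale to base peak (0.421669) = 100: 1.1 : 12.7 : 53.5 : 100.0 : 69.8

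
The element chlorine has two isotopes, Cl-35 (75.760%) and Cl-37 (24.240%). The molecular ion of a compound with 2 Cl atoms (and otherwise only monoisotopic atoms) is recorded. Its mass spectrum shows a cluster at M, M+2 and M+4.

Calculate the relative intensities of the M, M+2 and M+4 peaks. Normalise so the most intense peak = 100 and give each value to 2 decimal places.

Expanding (0.75760 + 0.24240)^2:
P(M) = 0.75760^2 = 0.573958
P(M+2) = 2 × 0.75760^1 × 0.24240^1 = 0.367284
P(M+4) = 0.24240^2 = 0.058758
The M peak is largest (0.573958); scaling to 100 gives 100.00 : 63.99 : 10.24.

100.00 : 63.99 : 10.24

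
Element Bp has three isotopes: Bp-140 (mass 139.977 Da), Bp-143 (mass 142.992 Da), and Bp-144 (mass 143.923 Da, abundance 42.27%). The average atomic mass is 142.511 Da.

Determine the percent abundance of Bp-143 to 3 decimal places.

The remaining 57.73% is split between Bp-140 (fraction x) and Bp-143 (fraction 0.5773 − x).
Substituting: 139.977x + 142.992(0.5773 − x) = 81.6747479
(139.977 − 142.992)x = -0.8745337  ⇒  x = 0.29006, y = 0.28724
Bp-140: 29.006%, Bp-143: 28.724%.

28.724%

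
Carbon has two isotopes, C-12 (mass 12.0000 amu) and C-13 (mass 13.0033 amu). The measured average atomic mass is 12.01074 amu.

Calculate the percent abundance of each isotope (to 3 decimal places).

C-12: 98.930%, C-13: 1.070%

Let x be the fractional abundance of C-12; then C-13 has abundance 1 − x.
12.0000·x + 13.0033·(1 − x) = 12.01074
(12.0000 − 13.0033)·x = 12.01074 − 13.0033
x = -0.99256 / -1.0033 = 0.98930 → 98.930% C-12, 1.070% C-13.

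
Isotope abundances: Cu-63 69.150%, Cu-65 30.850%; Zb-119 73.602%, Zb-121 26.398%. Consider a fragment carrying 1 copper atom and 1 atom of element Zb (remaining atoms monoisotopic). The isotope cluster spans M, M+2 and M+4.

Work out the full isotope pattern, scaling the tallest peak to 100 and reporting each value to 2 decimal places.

100.00 : 80.48 : 16.00

Copper pattern (n=1): 0.6915 : 0.3085
Element Zb pattern (n=1): 0.73602 : 0.26398
Convolve the two distributions (both contribute in 2-u steps):
  M: 0.6915×0.73602 = 0.508958
  M+2: 0.6915×0.26398 + 0.3085×0.73602 = 0.409604
  M+4: 0.3085×0.26398 = 0.081438
Scale to base peak (0.508958) = 100: 100.00 : 80.48 : 16.00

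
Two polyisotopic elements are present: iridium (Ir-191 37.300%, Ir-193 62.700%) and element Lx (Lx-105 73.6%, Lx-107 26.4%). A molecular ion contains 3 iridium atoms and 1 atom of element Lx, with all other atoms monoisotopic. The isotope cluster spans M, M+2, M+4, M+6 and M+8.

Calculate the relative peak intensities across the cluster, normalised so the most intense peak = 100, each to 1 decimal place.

9.7 : 52.5 : 100.0 : 75.7 : 16.6

Iridium pattern (n=3): 0.05189512 : 0.26170165 : 0.43991135 : 0.24649188
Element Lx pattern (n=1): 0.7360 : 0.2640
Convolve the two distributions (both contribute in 2-u steps):
  M: 0.05189512×0.7360 = 0.038195
  M+2: 0.05189512×0.2640 + 0.26170165×0.7360 = 0.206313
  M+4: 0.26170165×0.2640 + 0.43991135×0.7360 = 0.392864
  M+6: 0.43991135×0.2640 + 0.24649188×0.7360 = 0.297555
  M+8: 0.24649188×0.2640 = 0.065074
Scale to base peak (0.392864) = 100: 9.7 : 52.5 : 100.0 : 75.7 : 16.6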